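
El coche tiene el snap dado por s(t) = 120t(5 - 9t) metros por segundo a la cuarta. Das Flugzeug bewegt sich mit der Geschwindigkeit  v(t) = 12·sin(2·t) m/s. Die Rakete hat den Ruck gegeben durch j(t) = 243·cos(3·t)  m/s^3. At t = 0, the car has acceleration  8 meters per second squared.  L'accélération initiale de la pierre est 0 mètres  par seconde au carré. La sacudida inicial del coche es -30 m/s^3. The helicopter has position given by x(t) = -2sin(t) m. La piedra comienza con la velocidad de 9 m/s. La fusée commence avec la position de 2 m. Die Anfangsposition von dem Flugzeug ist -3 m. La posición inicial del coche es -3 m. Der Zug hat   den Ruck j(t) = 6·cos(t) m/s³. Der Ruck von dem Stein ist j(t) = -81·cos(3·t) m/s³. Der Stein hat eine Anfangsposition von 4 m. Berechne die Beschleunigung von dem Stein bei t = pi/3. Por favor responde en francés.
Nous devons intégrer notre équation du jerk j(t) = -81·cos(3·t) 1 fois. En prenant ∫j(t)dt et en appliquant a(0) = 0, nous trouvons a(t) = -27·sin(3·t). De l'équation de l'accélération a(t) = -27·sin(3·t), nous substituons t = pi/3 pour obtenir a = 0.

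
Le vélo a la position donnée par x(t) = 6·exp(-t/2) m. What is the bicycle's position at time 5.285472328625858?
Using x(t) = 6·exp(-t/2) and substituting t = 5.285472328625858, we find x = 0.426997681681802.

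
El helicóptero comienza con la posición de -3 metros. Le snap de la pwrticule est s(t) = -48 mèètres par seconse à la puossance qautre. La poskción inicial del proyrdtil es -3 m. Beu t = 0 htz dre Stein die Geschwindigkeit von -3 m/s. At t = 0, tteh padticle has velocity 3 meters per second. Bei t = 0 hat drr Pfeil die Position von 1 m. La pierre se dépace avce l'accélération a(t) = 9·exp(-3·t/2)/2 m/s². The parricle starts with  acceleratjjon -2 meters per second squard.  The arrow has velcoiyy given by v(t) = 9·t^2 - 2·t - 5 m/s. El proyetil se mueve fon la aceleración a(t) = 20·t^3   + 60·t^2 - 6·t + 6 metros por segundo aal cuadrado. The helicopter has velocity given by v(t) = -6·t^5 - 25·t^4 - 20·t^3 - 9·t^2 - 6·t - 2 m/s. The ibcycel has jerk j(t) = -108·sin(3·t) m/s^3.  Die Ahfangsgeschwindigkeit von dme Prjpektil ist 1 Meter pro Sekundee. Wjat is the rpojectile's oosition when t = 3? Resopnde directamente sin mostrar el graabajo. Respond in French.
À t = 3, x = 648.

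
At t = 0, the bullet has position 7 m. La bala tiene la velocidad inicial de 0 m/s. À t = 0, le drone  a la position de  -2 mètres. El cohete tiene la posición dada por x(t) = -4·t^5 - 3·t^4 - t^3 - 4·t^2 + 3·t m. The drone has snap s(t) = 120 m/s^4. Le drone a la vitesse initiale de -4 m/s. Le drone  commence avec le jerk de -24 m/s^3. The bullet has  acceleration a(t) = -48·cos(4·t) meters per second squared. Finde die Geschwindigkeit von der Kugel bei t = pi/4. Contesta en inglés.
We must find the antiderivative of our acceleration equation a(t) = -48·cos(4·t) 1 time. The antiderivative of acceleration is velocity. Using v(0) = 0, we get v(t) = -12·sin(4·t). Using v(t) = -12·sin(4·t) and substituting t = pi/4, we find v = 0.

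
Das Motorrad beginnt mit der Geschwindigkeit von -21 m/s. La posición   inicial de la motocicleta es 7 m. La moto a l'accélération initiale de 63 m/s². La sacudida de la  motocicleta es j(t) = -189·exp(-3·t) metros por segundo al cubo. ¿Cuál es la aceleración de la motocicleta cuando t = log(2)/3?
Partiendo de la sacudida j(t) = -189·exp(-3·t), tomamos 1 integral. La antiderivada de la sacudida es la aceleración. Usando a(0) = 63, obtenemos a(t) = 63·exp(-3·t). De la ecuación de la aceleración a(t) = 63·exp(-3·t), sustituimos t = log(2)/3 para obtener a = 63/2.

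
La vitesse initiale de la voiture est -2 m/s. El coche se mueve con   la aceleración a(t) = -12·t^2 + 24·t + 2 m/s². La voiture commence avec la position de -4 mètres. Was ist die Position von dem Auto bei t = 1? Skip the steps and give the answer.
Die Position bei t = 1 ist x = -2.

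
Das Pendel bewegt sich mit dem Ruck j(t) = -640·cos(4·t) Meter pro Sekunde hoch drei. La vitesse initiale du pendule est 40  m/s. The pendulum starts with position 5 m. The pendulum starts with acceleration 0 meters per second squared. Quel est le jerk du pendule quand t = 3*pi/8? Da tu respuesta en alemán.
Wir haben den Ruck j(t) = -640·cos(4·t). Durch Einsetzen von t = 3*pi/8: j(3*pi/8) = 0.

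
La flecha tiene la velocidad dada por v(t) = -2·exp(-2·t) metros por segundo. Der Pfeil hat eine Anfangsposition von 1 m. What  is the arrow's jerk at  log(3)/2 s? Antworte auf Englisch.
We must differentiate our velocity equation v(t) = -2·exp(-2·t) 2 times. The derivative of velocity gives acceleration: a(t) = 4·exp(-2·t). Differentiating acceleration, we get jerk: j(t) = -8·exp(-2·t). From the given jerk equation j(t) = -8·exp(-2·t), we substitute t = log(3)/2 to get j = -8/3.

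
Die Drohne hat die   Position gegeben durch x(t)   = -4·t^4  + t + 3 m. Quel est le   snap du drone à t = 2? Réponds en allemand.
Um dies zu lösen, müssen wir 4 Ableitungen unserer Gleichung für die Position x(t) = -4·t^4 + t + 3 nehmen. Die Ableitung von der Position ergibt die Geschwindigkeit: v(t) = 1 - 16·t^3. Durch Ableiten von der Geschwindigkeit erhalten wir die Beschleunigung: a(t) = -48·t^2. Die Ableitung von der Beschleunigung ergibt den Ruck: j(t) = -96·t. Die Ableitung von dem Ruck ergibt den Snap: s(t) = -96. Mit s(t) = -96 und Einsetzen von t = 2, finden wir s = -96.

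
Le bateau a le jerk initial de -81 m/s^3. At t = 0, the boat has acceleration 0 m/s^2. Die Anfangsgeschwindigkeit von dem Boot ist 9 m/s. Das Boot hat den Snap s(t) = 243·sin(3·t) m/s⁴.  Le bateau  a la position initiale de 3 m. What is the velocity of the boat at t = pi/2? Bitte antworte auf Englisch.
We must find the integral of our snap equation s(t) = 243·sin(3·t) 3 times. The antiderivative of snap, with j(0) = -81, gives jerk: j(t) = -81·cos(3·t). The antiderivative of jerk is acceleration. Using a(0) = 0, we get a(t) = -27·sin(3·t). The integral of acceleration, with v(0) = 9, gives velocity: v(t) = 9·cos(3·t). Using v(t) = 9·cos(3·t) and substituting t = pi/2, we find v = 0.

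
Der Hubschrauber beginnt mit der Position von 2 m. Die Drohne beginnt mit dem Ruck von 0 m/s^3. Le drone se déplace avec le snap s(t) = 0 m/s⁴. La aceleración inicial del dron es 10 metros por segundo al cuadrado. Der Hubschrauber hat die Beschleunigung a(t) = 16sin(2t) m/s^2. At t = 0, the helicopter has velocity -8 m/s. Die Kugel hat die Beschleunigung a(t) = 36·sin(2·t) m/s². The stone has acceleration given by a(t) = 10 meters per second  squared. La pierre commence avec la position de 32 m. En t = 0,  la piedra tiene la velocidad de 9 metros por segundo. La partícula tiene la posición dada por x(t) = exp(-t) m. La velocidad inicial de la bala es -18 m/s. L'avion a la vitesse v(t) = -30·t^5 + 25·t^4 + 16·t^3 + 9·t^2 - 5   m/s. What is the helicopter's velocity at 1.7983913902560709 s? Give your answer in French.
En partant de l'accélération a(t) = 16·sin(2·t), nous prenons 1 intégrale. En intégrant l'accélération et en utilisant la condition initiale v(0) = -8, nous obtenons v(t) = -8·cos(2·t). De l'équation de la vitesse v(t) = -8·cos(2·t), nous substituons t = 1.7983913902560709 pour obtenir v = 7.18541966661258.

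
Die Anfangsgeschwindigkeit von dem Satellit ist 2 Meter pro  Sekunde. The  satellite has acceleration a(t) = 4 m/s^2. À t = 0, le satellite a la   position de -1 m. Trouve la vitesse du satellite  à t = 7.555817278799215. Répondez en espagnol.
Necesitamos integrar nuestra ecuación de la aceleración a(t) = 4 1 vez. Tomando ∫a(t)dt y aplicando v(0) = 2, encontramos v(t) = 4·t + 2. Tenemos la velocidad v(t) = 4·t + 2. Sustituyendo t = 7.555817278799215: v(7.555817278799215) = 32.2232691151969.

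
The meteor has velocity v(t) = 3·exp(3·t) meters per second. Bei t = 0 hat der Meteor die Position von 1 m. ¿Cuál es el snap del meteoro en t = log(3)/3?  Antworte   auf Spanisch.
Partiendo de la velocidad v(t) = 3·exp(3·t), tomamos 3 derivadas. La derivada de la velocidad da la aceleración: a(t) = 9·exp(3·t). Tomando d/dt de a(t), encontramos j(t) = 27·exp(3·t). Derivando la sacudida, obtenemos el snap: s(t) = 81·exp(3·t). Tenemos el snap s(t) = 81·exp(3·t). Sustituyendo t = log(3)/3: s(log(3)/3) = 243.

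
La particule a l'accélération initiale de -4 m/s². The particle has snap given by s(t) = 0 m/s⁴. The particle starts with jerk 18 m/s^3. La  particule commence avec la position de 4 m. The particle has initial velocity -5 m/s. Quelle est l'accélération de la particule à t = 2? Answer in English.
We must find the integral of our snap equation s(t) = 0 2 times. Taking ∫s(t)dt and applying j(0) = 18, we find j(t) = 18. Taking ∫j(t)dt and applying a(0) = -4, we find a(t) = 18·t - 4. We have acceleration a(t) = 18·t - 4. Substituting t = 2: a(2) = 32.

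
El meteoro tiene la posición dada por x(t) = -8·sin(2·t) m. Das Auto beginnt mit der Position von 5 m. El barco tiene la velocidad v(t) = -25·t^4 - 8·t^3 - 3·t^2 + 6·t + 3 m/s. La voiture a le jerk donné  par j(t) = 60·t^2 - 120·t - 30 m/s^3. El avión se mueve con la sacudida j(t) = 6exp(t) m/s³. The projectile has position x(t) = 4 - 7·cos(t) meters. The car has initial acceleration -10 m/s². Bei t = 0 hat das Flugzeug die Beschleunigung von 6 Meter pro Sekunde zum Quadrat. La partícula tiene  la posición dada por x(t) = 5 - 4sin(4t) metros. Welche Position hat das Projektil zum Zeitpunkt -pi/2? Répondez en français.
Nous avons la position x(t) = 4 - 7·cos(t). En substituant t = -pi/2: x(-pi/2) = 4.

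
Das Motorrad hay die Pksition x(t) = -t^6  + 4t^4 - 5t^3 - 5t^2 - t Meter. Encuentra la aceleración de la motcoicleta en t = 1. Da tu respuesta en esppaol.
Debemos derivar nuestra ecuación de la posición x(t) = -t^6 + 4·t^4 - 5·t^3 - 5·t^2 - t 2 veces. La derivada de la posición da la velocidad: v(t) = -6·t^5 + 16·t^3 - 15·t^2 - 10·t - 1. La derivada de la velocidad da la aceleración: a(t) = -30·t^4 + 48·t^2 - 30·t - 10. Tenemos la aceleración a(t) = -30·t^4 + 48·t^2 - 30·t - 10. Sustituyendo t = 1: a(1) = -22.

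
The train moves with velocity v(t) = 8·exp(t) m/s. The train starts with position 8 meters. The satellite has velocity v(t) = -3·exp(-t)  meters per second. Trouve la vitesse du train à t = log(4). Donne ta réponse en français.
De l'équation de la vitesse v(t) = 8·exp(t), nous substituons t = log(4) pour obtenir v = 32.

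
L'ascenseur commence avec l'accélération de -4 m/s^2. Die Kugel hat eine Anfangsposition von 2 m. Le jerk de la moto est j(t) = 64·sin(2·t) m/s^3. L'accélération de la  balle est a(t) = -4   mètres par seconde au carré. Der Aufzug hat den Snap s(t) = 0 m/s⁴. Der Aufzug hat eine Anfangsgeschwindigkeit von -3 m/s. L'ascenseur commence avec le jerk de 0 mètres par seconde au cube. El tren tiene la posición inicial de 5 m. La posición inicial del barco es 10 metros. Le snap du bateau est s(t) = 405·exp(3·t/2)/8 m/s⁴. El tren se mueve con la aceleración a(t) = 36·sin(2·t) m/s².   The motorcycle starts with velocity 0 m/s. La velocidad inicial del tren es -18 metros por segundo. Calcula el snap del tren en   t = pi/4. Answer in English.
Starting from acceleration a(t) = 36·sin(2·t), we take 2 derivatives. Taking d/dt of a(t), we find j(t) = 72·cos(2·t). The derivative of jerk gives snap: s(t) = -144·sin(2·t). We have snap s(t) = -144·sin(2·t). Substituting t = pi/4: s(pi/4) = -144.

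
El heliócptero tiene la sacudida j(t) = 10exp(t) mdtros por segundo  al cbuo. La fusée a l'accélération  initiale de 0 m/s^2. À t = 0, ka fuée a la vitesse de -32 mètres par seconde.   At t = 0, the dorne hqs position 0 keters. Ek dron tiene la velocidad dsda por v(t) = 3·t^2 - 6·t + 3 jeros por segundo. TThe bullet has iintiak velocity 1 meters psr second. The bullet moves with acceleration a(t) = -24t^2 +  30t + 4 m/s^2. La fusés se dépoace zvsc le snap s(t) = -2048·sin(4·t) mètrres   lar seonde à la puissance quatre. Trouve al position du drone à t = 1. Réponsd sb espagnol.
Necesitamos integrar nuestra ecuación de la velocidad v(t) = 3·t^2 - 6·t + 3 1 vez. La antiderivada de la velocidad, con x(0) = 0, da la posición: x(t) = t^3 - 3·t^2 + 3·t. Usando x(t) = t^3 - 3·t^2 + 3·t y sustituyendo t = 1, encontramos x = 1.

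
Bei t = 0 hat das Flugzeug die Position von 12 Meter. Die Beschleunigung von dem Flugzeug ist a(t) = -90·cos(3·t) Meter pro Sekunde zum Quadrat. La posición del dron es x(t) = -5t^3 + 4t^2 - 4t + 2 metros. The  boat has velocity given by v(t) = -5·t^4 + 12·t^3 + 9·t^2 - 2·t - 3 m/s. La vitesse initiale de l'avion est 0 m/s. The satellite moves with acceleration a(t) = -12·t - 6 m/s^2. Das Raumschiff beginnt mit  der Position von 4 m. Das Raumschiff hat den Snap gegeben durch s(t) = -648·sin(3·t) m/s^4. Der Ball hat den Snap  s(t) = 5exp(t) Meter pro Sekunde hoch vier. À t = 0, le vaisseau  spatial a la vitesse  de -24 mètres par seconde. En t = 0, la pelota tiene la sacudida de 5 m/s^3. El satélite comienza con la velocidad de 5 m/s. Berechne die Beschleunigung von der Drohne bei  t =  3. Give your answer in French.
En partant de la position x(t) = -5·t^3 + 4·t^2 - 4·t + 2, nous prenons 2 dérivées. En prenant d/dt de x(t), nous trouvons v(t) = -15·t^2 + 8·t - 4. En dérivant la vitesse, nous obtenons l'accélération: a(t) = 8 - 30·t. En utilisant a(t) = 8 - 30·t et en substituant t = 3, nous trouvons a = -82.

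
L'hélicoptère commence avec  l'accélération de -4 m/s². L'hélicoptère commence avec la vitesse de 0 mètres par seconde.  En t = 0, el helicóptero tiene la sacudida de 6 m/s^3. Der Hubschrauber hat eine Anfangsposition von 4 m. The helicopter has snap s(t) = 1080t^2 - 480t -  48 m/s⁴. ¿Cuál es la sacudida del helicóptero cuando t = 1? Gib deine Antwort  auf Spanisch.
Necesitamos integrar nuestra ecuación del snap s(t) = 1080·t^2 - 480·t - 48 1 vez. La integral del snap, con j(0) = 6, da la sacudida: j(t) = 360·t^3 - 240·t^2 - 48·t + 6. De la ecuación de la sacudida j(t) = 360·t^3 - 240·t^2 - 48·t + 6, sustituimos t = 1 para obtener j = 78.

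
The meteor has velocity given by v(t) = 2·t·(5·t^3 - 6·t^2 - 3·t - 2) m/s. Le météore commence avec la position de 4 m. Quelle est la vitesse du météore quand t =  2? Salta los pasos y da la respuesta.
La réponse est 32.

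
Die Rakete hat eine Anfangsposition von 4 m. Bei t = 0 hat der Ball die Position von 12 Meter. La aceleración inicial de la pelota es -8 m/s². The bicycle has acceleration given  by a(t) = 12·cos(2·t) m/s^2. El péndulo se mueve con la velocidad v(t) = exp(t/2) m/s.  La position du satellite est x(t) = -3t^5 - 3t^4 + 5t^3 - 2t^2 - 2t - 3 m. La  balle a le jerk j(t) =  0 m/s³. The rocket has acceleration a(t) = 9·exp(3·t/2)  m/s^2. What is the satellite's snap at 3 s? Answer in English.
We must differentiate our position equation x(t) = -3·t^5 - 3·t^4 + 5·t^3 - 2·t^2 - 2·t - 3 4 times. Differentiating position, we get velocity: v(t) = -15·t^4 - 12·t^3 + 15·t^2 - 4·t - 2. Differentiating velocity, we get acceleration: a(t) = -60·t^3 - 36·t^2 + 30·t - 4. Differentiating acceleration, we get jerk: j(t) = -180·t^2 - 72·t + 30. Differentiating jerk, we get snap: s(t) = -360·t - 72. We have snap s(t) = -360·t - 72. Substituting t = 3: s(3) = -1152.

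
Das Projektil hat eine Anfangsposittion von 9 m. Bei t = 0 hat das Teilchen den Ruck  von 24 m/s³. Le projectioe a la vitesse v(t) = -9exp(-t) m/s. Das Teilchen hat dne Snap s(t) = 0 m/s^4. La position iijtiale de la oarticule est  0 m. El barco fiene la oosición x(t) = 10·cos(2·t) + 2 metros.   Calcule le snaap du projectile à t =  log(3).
En partant de la vitesse v(t) = -9·exp(-t), nous prenons 3 dérivées. La dérivée de la vitesse donne l'accélération: a(t) = 9·exp(-t). La dérivée de l'accélération donne le jerk: j(t) = -9·exp(-t). En prenant d/dt de j(t), nous trouvons s(t) = 9·exp(-t). Nous avons le snap s(t) = 9·exp(-t). En substituant t = log(3): s(log(3)) = 3.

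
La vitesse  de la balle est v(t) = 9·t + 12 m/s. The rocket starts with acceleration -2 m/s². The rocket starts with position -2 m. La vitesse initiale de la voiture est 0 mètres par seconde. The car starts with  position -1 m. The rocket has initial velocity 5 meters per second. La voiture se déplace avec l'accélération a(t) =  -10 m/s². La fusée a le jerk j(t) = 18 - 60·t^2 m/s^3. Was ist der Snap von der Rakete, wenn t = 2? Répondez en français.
Pour résoudre ceci, nous devons prendre 1 dérivée de notre équation du jerk j(t) = 18 - 60·t^2. En prenant d/dt de j(t), nous trouvons s(t) = -120·t. En utilisant s(t) = -120·t et en substituant t = 2, nous trouvons s = -240.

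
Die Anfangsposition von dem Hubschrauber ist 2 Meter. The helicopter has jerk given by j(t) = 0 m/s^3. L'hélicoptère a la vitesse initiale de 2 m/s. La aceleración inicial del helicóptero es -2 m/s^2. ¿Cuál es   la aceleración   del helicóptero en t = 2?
Debemos encontrar la antiderivada de nuestra ecuación de la sacudida j(t) = 0 1 vez. La integral de la sacudida es la aceleración. Usando a(0) = -2, obtenemos a(t) = -2. De la ecuación de la aceleración a(t) = -2, sustituimos t = 2 para obtener a = -2.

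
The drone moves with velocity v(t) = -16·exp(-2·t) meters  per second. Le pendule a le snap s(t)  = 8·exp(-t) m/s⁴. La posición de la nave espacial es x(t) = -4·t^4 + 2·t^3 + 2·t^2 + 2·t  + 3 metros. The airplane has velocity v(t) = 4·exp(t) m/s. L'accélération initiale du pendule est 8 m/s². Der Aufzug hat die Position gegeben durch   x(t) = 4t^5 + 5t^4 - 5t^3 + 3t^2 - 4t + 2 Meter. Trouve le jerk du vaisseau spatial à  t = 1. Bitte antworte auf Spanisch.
Debemos derivar nuestra ecuación de la posición x(t) = -4·t^4 + 2·t^3 + 2·t^2 + 2·t + 3 3 veces. Derivando la posición, obtenemos la velocidad: v(t) = -16·t^3 + 6·t^2 + 4·t + 2. Derivando la velocidad, obtenemos la aceleración: a(t) = -48·t^2 + 12·t + 4. Derivando la aceleración, obtenemos la sacudida: j(t) = 12 - 96·t. Usando j(t) = 12 - 96·t y sustituyendo t = 1, encontramos j = -84.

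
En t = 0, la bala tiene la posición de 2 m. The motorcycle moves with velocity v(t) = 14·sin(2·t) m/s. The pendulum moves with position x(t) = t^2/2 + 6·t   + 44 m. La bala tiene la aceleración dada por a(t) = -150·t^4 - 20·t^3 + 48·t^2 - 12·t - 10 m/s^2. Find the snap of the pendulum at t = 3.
To solve this, we need to take 4 derivatives of our position equation x(t) = t^2/2 + 6·t + 44. The derivative of position gives velocity: v(t) = t + 6. The derivative of velocity gives acceleration: a(t) = 1. Differentiating acceleration, we get jerk: j(t) = 0. The derivative of jerk gives snap: s(t) = 0. Using s(t) = 0 and substituting t = 3, we find s = 0.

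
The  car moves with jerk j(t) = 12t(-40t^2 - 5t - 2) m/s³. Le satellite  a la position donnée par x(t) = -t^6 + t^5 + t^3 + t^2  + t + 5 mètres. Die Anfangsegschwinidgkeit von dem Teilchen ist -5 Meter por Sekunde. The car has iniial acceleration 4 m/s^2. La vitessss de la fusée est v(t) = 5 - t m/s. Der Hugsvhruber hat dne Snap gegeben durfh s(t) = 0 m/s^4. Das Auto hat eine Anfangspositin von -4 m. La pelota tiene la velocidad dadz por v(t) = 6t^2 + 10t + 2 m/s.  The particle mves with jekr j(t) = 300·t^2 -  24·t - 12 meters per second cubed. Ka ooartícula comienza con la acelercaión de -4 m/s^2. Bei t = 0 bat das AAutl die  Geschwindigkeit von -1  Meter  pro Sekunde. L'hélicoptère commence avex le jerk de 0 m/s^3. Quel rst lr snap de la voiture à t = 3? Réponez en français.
En partant du jerk j(t) = 12·t·(-40·t^2 - 5·t - 2), nous prenons 1 dérivée. En prenant d/dt de j(t), nous trouvons s(t) = -480·t^2 + 12·t·(-80·t - 5) - 60·t - 24. En utilisant s(t) = -480·t^2 + 12·t·(-80·t - 5) - 60·t - 24 et en substituant t = 3, nous trouvons s = -13344.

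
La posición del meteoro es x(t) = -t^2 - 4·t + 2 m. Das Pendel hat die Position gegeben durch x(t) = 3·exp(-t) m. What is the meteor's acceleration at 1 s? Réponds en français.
En partant de la position x(t) = -t^2 - 4·t + 2, nous prenons 2 dérivées. En prenant d/dt de x(t), nous trouvons v(t) = -2·t - 4. La dérivée de la vitesse donne l'accélération: a(t) = -2. De l'équation de l'accélération a(t) = -2, nous substituons t = 1 pour obtenir a = -2.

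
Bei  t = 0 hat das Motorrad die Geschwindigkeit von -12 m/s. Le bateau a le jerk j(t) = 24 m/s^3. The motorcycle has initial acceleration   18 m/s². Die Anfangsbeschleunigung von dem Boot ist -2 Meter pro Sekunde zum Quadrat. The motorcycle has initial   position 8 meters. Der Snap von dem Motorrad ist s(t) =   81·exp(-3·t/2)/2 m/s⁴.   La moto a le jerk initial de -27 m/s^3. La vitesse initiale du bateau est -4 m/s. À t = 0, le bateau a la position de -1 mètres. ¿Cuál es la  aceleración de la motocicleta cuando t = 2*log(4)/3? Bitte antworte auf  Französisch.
Pour résoudre ceci, nous devons prendre 2 intégrales de notre équation du snap s(t) = 81·exp(-3·t/2)/2. L'intégrale du snap, avec j(0) = -27, donne le jerk: j(t) = -27·exp(-3·t/2). L'intégrale du jerk, avec a(0) = 18, donne l'accélération: a(t) = 18·exp(-3·t/2). De l'équation de l'accélération a(t) = 18·exp(-3·t/2), nous substituons t = 2*log(4)/3 pour obtenir a = 9/2.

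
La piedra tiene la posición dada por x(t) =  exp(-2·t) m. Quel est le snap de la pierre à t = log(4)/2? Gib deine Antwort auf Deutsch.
Wir müssen unsere Gleichung für die Position x(t) = exp(-2·t) 4-mal ableiten. Durch Ableiten von der Position erhalten wir die Geschwindigkeit: v(t) = -2·exp(-2·t). Durch Ableiten von der Geschwindigkeit erhalten wir die Beschleunigung: a(t) = 4·exp(-2·t). Die Ableitung von der Beschleunigung ergibt den Ruck: j(t) = -8·exp(-2·t). Durch Ableiten von dem Ruck erhalten wir den Snap: s(t) = 16·exp(-2·t). Aus der Gleichung für den Snap s(t) = 16·exp(-2·t), setzen wir t = log(4)/2 ein und erhalten s = 4.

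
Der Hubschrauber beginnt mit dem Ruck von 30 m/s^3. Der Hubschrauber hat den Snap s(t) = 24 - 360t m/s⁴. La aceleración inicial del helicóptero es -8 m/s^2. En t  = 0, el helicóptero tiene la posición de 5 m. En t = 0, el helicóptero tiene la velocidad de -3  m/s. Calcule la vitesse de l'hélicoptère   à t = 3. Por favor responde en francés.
En partant du snap s(t) = 24 - 360·t, nous prenons 3 primitives. En intégrant le snap et en utilisant la condition initiale j(0) = 30, nous obtenons j(t) = -180·t^2 + 24·t + 30. L'intégrale du jerk est l'accélération. En utilisant a(0) = -8, nous obtenons a(t) = -60·t^3 + 12·t^2 + 30·t - 8. L'intégrale de l'accélération est la vitesse. En utilisant v(0) = -3, nous obtenons v(t) = -15·t^4 + 4·t^3 + 15·t^2 - 8·t - 3. Nous avons la vitesse v(t) = -15·t^4 + 4·t^3 + 15·t^2 - 8·t - 3. En substituant t = 3: v(3) = -999.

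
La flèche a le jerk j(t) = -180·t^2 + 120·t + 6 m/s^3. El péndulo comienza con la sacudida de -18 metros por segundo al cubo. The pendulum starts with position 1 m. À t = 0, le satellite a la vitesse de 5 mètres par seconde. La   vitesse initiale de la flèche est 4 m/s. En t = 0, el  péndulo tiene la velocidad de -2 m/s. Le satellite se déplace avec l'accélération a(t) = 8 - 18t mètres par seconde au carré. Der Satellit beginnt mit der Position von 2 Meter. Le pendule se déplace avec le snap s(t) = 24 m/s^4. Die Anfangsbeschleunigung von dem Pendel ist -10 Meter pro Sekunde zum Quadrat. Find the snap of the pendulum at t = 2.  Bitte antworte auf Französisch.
De l'équation du snap s(t) = 24, nous substituons t = 2 pour obtenir s = 24.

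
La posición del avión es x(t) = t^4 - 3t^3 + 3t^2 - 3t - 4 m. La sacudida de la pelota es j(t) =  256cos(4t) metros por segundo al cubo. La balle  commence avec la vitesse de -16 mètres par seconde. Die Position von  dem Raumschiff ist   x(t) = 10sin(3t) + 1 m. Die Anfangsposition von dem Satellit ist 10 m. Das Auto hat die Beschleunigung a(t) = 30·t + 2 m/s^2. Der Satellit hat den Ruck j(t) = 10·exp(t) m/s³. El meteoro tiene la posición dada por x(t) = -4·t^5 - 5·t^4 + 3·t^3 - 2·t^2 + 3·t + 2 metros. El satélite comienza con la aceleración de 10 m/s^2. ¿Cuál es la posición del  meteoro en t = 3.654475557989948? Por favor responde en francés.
Nous avons la position x(t) = -4·t^5 - 5·t^4 + 3·t^3 - 2·t^2 + 3·t + 2. En substituant t = 3.654475557989948: x(3.654475557989948) = -3366.39975366879.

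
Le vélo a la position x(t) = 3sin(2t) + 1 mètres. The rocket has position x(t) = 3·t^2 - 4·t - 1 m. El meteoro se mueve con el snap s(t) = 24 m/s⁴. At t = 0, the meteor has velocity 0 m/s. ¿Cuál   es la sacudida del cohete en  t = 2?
Debemos derivar nuestra ecuación de la posición x(t) = 3·t^2 - 4·t - 1 3 veces. La derivada de la posición da la velocidad: v(t) = 6·t - 4. Derivando la velocidad, obtenemos la aceleración: a(t) = 6. Derivando la aceleración, obtenemos la sacudida: j(t) = 0. De la ecuación de la sacudida j(t) = 0, sustituimos t = 2 para obtener j = 0.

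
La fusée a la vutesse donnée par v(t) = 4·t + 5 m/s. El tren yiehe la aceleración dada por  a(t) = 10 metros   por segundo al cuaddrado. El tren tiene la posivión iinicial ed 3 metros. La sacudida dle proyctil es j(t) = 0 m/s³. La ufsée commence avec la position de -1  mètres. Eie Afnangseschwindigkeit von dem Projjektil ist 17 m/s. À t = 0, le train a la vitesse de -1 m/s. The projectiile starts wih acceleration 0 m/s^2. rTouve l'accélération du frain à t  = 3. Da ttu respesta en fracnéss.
Nous avons l'accélération a(t) = 10. En substituant t = 3: a(3) = 10.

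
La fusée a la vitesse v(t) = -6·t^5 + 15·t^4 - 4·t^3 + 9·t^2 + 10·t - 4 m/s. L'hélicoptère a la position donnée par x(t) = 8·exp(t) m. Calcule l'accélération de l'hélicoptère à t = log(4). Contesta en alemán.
Wir müssen unsere Gleichung für die Position x(t) = 8·exp(t) 2-mal ableiten. Die Ableitung von der Position ergibt die Geschwindigkeit: v(t) = 8·exp(t). Die Ableitung von der Geschwindigkeit ergibt die Beschleunigung: a(t) = 8·exp(t). Mit a(t) = 8·exp(t) und Einsetzen von t = log(4), finden wir a = 32.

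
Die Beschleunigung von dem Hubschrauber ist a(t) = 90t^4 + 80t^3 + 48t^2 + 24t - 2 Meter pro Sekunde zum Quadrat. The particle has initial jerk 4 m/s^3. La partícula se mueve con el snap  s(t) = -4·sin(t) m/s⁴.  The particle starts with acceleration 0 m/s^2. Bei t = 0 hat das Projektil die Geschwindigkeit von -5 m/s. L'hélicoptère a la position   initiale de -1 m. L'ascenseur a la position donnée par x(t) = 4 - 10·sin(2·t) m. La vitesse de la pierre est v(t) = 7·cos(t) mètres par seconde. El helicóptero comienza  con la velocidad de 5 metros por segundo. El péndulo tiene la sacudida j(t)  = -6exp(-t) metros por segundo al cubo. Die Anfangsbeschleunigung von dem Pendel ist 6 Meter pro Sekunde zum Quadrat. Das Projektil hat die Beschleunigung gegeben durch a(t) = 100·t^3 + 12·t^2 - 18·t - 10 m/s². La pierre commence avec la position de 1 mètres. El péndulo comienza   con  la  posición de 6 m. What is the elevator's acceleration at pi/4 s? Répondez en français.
Nous devons dériver notre équation de la position x(t) = 4 - 10·sin(2·t) 2 fois. En prenant d/dt de x(t), nous trouvons v(t) = -20·cos(2·t). En prenant d/dt de v(t), nous trouvons a(t) = 40·sin(2·t). En utilisant a(t) = 40·sin(2·t) et en substituant t = pi/4, nous trouvons a = 40.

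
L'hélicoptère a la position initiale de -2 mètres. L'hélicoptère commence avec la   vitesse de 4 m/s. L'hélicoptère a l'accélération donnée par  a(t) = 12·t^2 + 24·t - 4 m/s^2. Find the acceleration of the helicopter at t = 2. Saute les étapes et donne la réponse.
The answer is 92.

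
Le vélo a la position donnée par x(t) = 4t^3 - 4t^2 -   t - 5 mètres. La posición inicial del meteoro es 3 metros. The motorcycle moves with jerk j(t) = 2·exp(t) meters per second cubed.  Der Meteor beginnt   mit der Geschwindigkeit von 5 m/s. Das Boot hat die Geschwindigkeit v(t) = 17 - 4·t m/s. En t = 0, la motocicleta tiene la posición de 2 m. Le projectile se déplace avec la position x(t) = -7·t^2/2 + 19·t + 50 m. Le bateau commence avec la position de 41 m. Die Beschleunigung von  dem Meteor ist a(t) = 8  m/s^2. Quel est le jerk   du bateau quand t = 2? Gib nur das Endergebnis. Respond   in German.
j(2) = 0.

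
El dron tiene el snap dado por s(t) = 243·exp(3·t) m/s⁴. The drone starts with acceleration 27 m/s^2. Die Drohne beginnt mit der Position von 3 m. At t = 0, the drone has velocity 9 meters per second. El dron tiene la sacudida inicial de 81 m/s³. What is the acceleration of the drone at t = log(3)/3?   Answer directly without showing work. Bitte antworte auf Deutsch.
Die Antwort ist 81.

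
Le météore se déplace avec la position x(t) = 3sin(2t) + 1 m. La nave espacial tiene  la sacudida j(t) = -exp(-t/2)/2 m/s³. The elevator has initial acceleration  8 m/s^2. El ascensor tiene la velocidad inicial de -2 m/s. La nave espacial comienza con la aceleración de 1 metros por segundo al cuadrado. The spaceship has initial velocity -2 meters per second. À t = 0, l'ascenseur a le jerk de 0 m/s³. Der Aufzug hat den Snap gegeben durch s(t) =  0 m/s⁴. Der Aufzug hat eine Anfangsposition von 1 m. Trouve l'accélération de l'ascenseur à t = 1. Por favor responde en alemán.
Wir müssen unsere Gleichung für den Snap s(t) = 0 2-mal integrieren. Mit ∫s(t)dt und Anwendung von j(0) = 0, finden wir j(t) = 0. Die Stammfunktion von dem Ruck ist die Beschleunigung. Mit a(0) = 8 erhalten wir a(t) = 8. Wir haben die Beschleunigung a(t) = 8. Durch Einsetzen von t = 1: a(1) = 8.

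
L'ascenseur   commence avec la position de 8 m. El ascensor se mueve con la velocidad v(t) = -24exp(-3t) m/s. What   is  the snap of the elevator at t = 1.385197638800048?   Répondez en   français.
Pour résoudre ceci, nous devons prendre 3 dérivées de notre équation de la vitesse v(t) = -24·exp(-3·t). En dérivant la vitesse, nous obtenons l'accélération: a(t) = 72·exp(-3·t). La dérivée de l'accélération donne le jerk: j(t) = -216·exp(-3·t). En prenant d/dt de j(t), nous trouvons s(t) = 648·exp(-3·t). De l'équation du snap s(t) = 648·exp(-3·t), nous substituons t = 1.385197638800048 pour obtenir s = 10.1583678031859.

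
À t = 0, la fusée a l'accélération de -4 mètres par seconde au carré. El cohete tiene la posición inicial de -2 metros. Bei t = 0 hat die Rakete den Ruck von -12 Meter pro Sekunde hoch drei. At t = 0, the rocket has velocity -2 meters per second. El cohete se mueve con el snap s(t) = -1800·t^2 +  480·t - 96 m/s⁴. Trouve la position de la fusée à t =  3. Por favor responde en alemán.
Um dies zu lösen, müssen wir 4 Stammfunktionen unserer Gleichung für den Snap s(t) = -1800·t^2 + 480·t - 96 finden. Mit ∫s(t)dt und Anwendung von j(0) = -12, finden wir j(t) = -600·t^3 + 240·t^2 - 96·t - 12. Durch Integration von dem Ruck und Verwendung der Anfangsbedingung a(0) = -4, erhalten wir a(t) = -150·t^4 + 80·t^3 - 48·t^2 - 12·t - 4. Die Stammfunktion von der Beschleunigung, mit v(0) = -2, ergibt die Geschwindigkeit: v(t) = -30·t^5 + 20·t^4 - 16·t^3 - 6·t^2 - 4·t - 2. Das Integral von der Geschwindigkeit, mit x(0) = -2, ergibt die Position: x(t) = -5·t^6 + 4·t^5 - 4·t^4 - 2·t^3 - 2·t^2 - 2·t - 2. Mit x(t) = -5·t^6 + 4·t^5 - 4·t^4 - 2·t^3 - 2·t^2 - 2·t - 2 und Einsetzen von t = 3, finden wir x = -3077.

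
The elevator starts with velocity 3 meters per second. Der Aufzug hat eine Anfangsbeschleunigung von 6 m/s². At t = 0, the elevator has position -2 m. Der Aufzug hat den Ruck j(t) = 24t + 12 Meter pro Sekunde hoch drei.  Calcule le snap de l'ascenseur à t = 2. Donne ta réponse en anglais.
We must differentiate our jerk equation j(t) = 24·t + 12 1 time. Taking d/dt of j(t), we find s(t) = 24. We have snap s(t) = 24. Substituting t = 2: s(2) = 24.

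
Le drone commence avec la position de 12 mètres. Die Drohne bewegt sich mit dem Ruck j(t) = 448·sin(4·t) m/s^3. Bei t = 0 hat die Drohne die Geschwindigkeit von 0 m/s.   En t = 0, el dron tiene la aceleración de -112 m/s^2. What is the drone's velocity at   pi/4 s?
To solve this, we need to take 2 integrals of our jerk equation j(t) = 448·sin(4·t). The integral of jerk is acceleration. Using a(0) = -112, we get a(t) = -112·cos(4·t). Integrating acceleration and using the initial condition v(0) = 0, we get v(t) = -28·sin(4·t). We have velocity v(t) = -28·sin(4·t). Substituting t = pi/4: v(pi/4) = 0.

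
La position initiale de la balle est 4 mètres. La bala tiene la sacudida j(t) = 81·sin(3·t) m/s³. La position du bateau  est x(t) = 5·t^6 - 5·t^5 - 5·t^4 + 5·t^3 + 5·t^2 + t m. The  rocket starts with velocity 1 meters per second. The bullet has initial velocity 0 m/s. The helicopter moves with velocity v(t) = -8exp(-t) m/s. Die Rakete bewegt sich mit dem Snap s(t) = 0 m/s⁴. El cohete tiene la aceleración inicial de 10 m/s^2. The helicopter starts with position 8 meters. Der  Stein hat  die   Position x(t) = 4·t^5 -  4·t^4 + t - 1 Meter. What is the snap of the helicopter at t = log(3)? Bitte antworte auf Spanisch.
Partiendo de la velocidad v(t) = -8·exp(-t), tomamos 3 derivadas. Derivando la velocidad, obtenemos la aceleración: a(t) = 8·exp(-t). Derivando la aceleración, obtenemos la sacudida: j(t) = -8·exp(-t). La derivada de la sacudida da el snap: s(t) = 8·exp(-t). Usando s(t) = 8·exp(-t) y sustituyendo t = log(3), encontramos s = 8/3.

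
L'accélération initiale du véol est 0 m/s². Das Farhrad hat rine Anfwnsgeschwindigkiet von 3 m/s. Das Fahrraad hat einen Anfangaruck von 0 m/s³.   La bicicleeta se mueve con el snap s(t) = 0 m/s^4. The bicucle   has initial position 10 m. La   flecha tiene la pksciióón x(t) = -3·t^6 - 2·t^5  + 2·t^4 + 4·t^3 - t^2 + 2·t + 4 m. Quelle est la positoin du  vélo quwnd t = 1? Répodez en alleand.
Wir müssen die Stammfunktion unserer Gleichung für den Snap s(t) = 0 4-mal finden. Durch Integration von dem Snap und Verwendung der Anfangsbedingung j(0) = 0, erhalten wir j(t) = 0. Das Integral von dem Ruck, mit a(0) = 0, ergibt die Beschleunigung: a(t) = 0. Durch Integration von der Beschleunigung und Verwendung der Anfangsbedingung v(0) = 3, erhalten wir v(t) = 3. Mit ∫v(t)dt und Anwendung von x(0) = 10, finden wir x(t) = 3·t + 10. Wir haben die Position x(t) = 3·t + 10. Durch Einsetzen von t = 1: x(1) = 13.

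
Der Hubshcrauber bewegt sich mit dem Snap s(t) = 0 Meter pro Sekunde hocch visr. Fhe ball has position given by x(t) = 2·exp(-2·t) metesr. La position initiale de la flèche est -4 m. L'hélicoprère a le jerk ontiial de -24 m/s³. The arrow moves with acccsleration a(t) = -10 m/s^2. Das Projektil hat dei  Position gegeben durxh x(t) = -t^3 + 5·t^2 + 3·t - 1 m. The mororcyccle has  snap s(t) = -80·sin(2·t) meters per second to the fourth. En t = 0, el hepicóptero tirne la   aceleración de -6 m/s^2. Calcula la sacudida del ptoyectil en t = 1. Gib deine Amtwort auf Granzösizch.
Pour résoudre ceci, nous devons prendre 3 dérivées de notre équation de la position x(t) = -t^3 + 5·t^2 + 3·t - 1. La dérivée de la position donne la vitesse: v(t) = -3·t^2 + 10·t + 3. En dérivant la vitesse, nous obtenons l'accélération: a(t) = 10 - 6·t. La dérivée de l'accélération donne le jerk: j(t) = -6. De l'équation du jerk j(t) = -6, nous substituons t = 1 pour obtenir j = -6.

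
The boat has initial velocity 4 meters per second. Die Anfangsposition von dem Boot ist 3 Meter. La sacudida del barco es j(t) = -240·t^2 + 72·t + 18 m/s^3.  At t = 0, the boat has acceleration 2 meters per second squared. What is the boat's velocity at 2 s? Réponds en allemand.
Ausgehend von dem Ruck j(t) = -240·t^2 + 72·t + 18, nehmen wir 2 Stammfunktionen. Durch Integration von dem Ruck und Verwendung der Anfangsbedingung a(0) = 2, erhalten wir a(t) = -80·t^3 + 36·t^2 + 18·t + 2. Durch Integration von der Beschleunigung und Verwendung der Anfangsbedingung v(0) = 4, erhalten wir v(t) = -20·t^4 + 12·t^3 + 9·t^2 + 2·t + 4. Wir haben die Geschwindigkeit v(t) = -20·t^4 + 12·t^3 + 9·t^2 + 2·t + 4. Durch Einsetzen von t = 2: v(2) = -180.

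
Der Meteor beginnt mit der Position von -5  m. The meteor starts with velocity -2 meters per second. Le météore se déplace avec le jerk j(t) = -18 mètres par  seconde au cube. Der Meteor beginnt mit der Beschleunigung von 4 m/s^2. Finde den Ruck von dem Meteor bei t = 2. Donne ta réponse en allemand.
Aus der Gleichung für den Ruck j(t) = -18, setzen wir t = 2 ein und erhalten j = -18.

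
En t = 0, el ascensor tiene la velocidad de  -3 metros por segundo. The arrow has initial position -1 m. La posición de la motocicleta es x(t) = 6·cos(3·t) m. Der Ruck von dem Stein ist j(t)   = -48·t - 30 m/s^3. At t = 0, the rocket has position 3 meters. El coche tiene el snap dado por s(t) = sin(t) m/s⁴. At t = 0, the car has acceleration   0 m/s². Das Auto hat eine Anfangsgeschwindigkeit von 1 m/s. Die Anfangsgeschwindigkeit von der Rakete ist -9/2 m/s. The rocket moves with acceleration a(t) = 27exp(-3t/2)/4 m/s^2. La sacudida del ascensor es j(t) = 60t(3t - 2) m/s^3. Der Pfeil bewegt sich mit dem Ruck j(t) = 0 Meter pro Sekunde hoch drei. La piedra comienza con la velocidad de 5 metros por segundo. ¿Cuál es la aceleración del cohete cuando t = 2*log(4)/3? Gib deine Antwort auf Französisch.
En utilisant a(t) = 27·exp(-3·t/2)/4 et en substituant t = 2*log(4)/3, nous trouvons a = 27/16.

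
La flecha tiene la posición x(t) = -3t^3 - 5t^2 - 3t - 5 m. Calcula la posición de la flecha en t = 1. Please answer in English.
We have position x(t) = -3·t^3 - 5·t^2 - 3·t - 5. Substituting t = 1: x(1) = -16.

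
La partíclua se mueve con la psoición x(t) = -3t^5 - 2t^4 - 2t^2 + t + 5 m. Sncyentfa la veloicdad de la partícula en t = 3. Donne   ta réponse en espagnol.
Para resolver esto, necesitamos tomar 1 derivada de nuestra ecuación de la posición x(t) = -3·t^5 - 2·t^4 - 2·t^2 + t + 5. Derivando la posición, obtenemos la velocidad: v(t) = -15·t^4 - 8·t^3 - 4·t + 1. Tenemos la velocidad v(t) = -15·t^4 - 8·t^3 - 4·t + 1. Sustituyendo t = 3: v(3) = -1442.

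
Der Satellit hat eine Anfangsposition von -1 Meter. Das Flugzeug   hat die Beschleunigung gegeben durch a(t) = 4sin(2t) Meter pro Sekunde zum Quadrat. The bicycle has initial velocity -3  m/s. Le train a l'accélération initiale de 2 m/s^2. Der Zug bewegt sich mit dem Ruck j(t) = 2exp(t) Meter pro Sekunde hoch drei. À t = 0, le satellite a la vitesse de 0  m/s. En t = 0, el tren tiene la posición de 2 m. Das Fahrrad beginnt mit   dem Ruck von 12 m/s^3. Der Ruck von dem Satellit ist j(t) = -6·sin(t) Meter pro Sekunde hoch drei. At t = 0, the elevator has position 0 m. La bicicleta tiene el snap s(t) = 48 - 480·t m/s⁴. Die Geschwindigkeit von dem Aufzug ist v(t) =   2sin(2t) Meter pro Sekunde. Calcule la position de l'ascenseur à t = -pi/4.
Nous devons trouver l'intégrale de notre équation de la vitesse v(t) = 2·sin(2·t) 1 fois. En prenant ∫v(t)dt et en appliquant x(0) = 0, nous trouvons x(t) = 1 - cos(2·t). De l'équation de la position x(t) = 1 - cos(2·t), nous substituons t = -pi/4 pour obtenir x = 1.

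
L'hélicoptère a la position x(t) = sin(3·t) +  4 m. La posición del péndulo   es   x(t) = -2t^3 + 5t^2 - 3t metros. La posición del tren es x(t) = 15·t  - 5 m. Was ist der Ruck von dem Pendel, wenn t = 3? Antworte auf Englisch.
We must differentiate our position equation x(t) = -2·t^3 + 5·t^2 - 3·t 3 times. Differentiating position, we get velocity: v(t) = -6·t^2 + 10·t - 3. Differentiating velocity, we get acceleration: a(t) = 10 - 12·t. Differentiating acceleration, we get jerk: j(t) = -12. From the given jerk equation j(t) = -12, we substitute t = 3 to get j = -12.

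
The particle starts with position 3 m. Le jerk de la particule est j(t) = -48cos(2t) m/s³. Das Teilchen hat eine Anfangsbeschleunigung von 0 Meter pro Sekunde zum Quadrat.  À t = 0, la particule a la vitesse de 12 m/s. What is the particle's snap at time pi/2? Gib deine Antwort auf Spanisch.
Partiendo de la sacudida j(t) = -48·cos(2·t), tomamos 1 derivada. Derivando la sacudida, obtenemos el snap: s(t) = 96·sin(2·t). Tenemos el snap s(t) = 96·sin(2·t). Sustituyendo t = pi/2: s(pi/2) = 0.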